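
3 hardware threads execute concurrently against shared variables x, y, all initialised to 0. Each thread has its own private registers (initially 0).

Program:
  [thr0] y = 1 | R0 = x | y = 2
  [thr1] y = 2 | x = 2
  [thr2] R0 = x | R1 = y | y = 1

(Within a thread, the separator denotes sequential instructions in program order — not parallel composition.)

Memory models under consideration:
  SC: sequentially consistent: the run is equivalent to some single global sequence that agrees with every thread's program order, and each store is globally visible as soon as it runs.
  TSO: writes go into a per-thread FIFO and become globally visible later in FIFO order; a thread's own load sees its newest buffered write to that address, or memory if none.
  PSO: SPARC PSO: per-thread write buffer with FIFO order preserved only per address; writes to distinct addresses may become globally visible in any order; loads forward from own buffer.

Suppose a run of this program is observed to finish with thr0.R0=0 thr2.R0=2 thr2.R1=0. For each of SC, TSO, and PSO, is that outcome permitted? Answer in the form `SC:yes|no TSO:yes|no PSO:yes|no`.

SC:no TSO:no PSO:yes

outcome vector order: (thr0.R0,thr2.R0,thr2.R1)
under SC → (0,0,0) (0,0,1) (0,0,2) (0,2,1) (0,2,2) (2,0,0) (2,0,1) (2,0,2) (2,2,1) (2,2,2)
under TSO → (0,0,0) (0,0,1) (0,0,2) (0,2,1) (0,2,2) (2,0,0) (2,0,1) (2,0,2) (2,2,1) (2,2,2)
under PSO → (0,0,0) (0,0,1) (0,0,2) (0,2,0) (0,2,1) (0,2,2) (2,0,0) (2,0,1) (2,0,2) (2,2,0) (2,2,1) (2,2,2)
target (0,2,0) ∈ {PSO}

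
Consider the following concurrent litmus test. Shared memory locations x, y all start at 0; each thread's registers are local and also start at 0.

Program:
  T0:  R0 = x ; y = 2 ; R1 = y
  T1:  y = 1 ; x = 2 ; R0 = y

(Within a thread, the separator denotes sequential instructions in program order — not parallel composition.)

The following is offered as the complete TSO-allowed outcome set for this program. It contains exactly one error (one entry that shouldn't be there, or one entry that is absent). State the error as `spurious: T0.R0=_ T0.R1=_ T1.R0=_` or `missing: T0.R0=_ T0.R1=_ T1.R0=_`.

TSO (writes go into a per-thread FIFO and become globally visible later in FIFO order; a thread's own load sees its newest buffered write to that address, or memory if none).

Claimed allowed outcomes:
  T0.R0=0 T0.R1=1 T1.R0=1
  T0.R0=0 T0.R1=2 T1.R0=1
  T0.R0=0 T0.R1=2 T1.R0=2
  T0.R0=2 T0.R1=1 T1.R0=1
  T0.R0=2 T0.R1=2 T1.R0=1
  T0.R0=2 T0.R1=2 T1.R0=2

spurious: T0.R0=2 T0.R1=1 T1.R0=1

outcome vector order: (T0.R0,T0.R1,T1.R0)
TSO: 5 outcomes — {<0 1 1>, <0 2 1>, <0 2 2>, <2 2 1>, <2 2 2>}
claimed∖TSO = {<2 1 1>}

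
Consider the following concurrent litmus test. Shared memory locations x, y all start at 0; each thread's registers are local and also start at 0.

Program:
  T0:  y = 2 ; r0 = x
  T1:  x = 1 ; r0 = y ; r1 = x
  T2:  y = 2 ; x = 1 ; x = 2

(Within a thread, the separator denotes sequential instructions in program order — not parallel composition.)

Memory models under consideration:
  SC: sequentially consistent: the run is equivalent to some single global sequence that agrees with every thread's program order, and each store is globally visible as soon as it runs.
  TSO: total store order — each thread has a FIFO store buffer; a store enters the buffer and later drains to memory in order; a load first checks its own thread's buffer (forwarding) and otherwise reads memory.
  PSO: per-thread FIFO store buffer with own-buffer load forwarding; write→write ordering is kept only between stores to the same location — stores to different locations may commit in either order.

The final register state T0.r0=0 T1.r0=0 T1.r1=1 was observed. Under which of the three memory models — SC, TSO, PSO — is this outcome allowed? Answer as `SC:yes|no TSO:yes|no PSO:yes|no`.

SC:no TSO:yes PSO:yes

outcome vector order: (T0.r0,T1.r0,T1.r1)
[SC] allowed = {0/2/1 0/2/2 1/0/1 1/0/2 1/2/1 1/2/2 2/0/1 2/0/2 2/2/1 2/2/2}
[TSO] allowed = {0/0/1 0/0/2 0/2/1 0/2/2 1/0/1 1/0/2 1/2/1 1/2/2 2/0/1 2/0/2 2/2/1 2/2/2}
[PSO] allowed = {0/0/1 0/0/2 0/2/1 0/2/2 1/0/1 1/0/2 1/2/1 1/2/2 2/0/1 2/0/2 2/2/1 2/2/2}
target 0/0/1 ∈ {TSO,PSO}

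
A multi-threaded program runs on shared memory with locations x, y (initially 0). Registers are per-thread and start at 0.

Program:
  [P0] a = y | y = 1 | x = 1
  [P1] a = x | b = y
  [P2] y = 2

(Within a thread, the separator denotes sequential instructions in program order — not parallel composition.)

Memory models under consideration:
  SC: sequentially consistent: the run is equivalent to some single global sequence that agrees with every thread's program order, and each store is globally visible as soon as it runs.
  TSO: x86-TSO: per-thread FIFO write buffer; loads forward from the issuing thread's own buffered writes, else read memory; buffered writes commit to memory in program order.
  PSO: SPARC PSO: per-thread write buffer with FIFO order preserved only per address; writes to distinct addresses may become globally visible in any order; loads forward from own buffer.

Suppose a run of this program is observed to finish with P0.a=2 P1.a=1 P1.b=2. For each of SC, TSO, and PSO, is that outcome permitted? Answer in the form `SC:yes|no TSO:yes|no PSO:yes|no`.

SC:no TSO:no PSO:yes

outcome vector order: (P0.a,P1.a,P1.b)
under SC → (0,0,0), (0,0,1), (0,0,2), (0,1,1), (0,1,2), (2,0,0), (2,0,1), (2,0,2), (2,1,1)
under TSO → (0,0,0), (0,0,1), (0,0,2), (0,1,1), (0,1,2), (2,0,0), (2,0,1), (2,0,2), (2,1,1)
under PSO → (0,0,0), (0,0,1), (0,0,2), (0,1,0), (0,1,1), (0,1,2), (2,0,0), (2,0,1), (2,0,2), (2,1,1), (2,1,2)
target (2,1,2) ∈ {PSO}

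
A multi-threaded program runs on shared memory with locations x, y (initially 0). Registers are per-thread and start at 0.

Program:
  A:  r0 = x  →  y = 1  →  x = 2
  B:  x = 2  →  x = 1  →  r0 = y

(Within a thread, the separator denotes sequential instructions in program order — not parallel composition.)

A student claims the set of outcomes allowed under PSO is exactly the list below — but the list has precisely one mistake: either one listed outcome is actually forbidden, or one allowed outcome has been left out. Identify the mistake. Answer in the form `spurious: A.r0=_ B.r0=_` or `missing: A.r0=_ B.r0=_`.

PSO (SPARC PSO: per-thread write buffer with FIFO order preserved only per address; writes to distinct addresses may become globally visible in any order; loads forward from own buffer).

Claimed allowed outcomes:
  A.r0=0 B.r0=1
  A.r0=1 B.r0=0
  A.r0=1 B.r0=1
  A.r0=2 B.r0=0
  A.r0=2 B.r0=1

outcome vector order: (A.r0,B.r0)
PSO (6): 0/0, 0/1, 1/0, 1/1, 2/0, 2/1
PSO∖claimed = {0/0}

missing: A.r0=0 B.r0=0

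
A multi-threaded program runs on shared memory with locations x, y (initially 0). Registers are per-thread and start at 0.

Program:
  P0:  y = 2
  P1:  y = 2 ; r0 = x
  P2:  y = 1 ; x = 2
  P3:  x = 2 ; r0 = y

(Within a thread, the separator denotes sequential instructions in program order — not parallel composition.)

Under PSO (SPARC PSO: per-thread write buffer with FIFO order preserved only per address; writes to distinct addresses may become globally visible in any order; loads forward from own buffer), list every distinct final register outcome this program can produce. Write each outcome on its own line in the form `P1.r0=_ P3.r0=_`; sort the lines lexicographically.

P1.r0=0 P3.r0=0
P1.r0=0 P3.r0=1
P1.r0=0 P3.r0=2
P1.r0=2 P3.r0=0
P1.r0=2 P3.r0=1
P1.r0=2 P3.r0=2

outcome vector order: (P1.r0,P3.r0)
|PSO outcomes| = 6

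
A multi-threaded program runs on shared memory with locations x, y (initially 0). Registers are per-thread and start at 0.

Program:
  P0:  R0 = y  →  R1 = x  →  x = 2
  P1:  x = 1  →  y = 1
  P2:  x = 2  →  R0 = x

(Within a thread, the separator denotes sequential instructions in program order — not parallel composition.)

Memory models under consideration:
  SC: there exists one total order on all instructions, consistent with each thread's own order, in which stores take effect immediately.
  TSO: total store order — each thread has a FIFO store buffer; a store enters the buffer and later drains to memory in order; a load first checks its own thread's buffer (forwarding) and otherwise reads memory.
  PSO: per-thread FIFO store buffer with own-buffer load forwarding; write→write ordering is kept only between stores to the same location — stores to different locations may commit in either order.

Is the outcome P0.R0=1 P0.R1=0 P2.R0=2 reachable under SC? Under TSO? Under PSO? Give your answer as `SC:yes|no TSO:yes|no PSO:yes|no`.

SC:no TSO:no PSO:yes

outcome vector order: (P0.R0,P0.R1,P2.R0)
SC: 9 outcomes — {001, 002, 011, 012, 021, 022, 111, 112, 122}
TSO: 9 outcomes — {001, 002, 011, 012, 021, 022, 111, 112, 122}
PSO: 12 outcomes — {001, 002, 011, 012, 021, 022, 101, 102, 111, 112, 121, 122}
target 102 ∈ {PSO}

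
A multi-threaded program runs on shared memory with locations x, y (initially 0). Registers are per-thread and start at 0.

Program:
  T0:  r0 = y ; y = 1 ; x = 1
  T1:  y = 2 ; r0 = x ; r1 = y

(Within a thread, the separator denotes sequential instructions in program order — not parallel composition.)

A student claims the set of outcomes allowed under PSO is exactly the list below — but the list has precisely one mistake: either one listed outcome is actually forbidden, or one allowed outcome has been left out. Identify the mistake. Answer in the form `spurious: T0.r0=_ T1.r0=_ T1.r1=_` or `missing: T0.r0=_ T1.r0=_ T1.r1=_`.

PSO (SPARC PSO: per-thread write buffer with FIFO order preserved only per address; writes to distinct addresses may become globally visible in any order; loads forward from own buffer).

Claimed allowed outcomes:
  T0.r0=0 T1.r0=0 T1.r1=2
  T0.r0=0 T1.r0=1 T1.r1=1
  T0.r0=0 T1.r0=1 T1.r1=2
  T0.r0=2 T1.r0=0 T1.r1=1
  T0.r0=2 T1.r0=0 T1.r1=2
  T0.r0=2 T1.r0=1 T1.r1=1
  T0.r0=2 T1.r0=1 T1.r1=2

outcome vector order: (T0.r0,T1.r0,T1.r1)
PSO (8): <0 0 1> <0 0 2> <0 1 1> <0 1 2> <2 0 1> <2 0 2> <2 1 1> <2 1 2>
PSO∖claimed = {<0 0 1>}

missing: T0.r0=0 T1.r0=0 T1.r1=1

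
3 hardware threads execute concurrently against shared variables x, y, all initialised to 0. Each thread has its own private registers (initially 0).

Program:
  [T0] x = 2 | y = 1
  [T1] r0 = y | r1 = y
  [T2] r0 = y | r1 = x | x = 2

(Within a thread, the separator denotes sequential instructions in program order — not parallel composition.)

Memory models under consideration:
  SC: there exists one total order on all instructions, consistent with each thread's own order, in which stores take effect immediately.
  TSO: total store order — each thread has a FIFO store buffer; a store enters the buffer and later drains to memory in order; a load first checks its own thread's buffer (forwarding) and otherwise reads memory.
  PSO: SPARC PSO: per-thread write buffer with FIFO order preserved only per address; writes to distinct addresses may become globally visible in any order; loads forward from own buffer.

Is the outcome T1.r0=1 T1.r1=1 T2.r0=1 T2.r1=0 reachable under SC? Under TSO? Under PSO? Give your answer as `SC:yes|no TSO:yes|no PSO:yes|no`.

outcome vector order: (T1.r0,T1.r1,T2.r0,T2.r1)
SC (9): 0/0/0/0; 0/0/0/2; 0/0/1/2; 0/1/0/0; 0/1/0/2; 0/1/1/2; 1/1/0/0; 1/1/0/2; 1/1/1/2
TSO (9): 0/0/0/0; 0/0/0/2; 0/0/1/2; 0/1/0/0; 0/1/0/2; 0/1/1/2; 1/1/0/0; 1/1/0/2; 1/1/1/2
PSO (12): 0/0/0/0; 0/0/0/2; 0/0/1/0; 0/0/1/2; 0/1/0/0; 0/1/0/2; 0/1/1/0; 0/1/1/2; 1/1/0/0; 1/1/0/2; 1/1/1/0; 1/1/1/2
target 1/1/1/0 ∈ {PSO}

SC:no TSO:no PSO:yes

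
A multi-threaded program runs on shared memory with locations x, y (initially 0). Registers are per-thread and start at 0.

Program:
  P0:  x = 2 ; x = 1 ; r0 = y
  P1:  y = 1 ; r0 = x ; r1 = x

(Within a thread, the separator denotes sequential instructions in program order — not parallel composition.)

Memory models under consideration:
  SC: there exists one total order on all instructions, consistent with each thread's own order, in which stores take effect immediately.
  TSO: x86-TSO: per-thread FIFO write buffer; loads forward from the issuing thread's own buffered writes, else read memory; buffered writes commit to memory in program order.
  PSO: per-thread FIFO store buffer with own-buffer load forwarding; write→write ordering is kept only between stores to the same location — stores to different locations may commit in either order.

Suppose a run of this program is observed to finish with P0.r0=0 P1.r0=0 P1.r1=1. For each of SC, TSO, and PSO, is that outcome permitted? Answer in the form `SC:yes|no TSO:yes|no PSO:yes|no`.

SC:no TSO:yes PSO:yes

outcome vector order: (P0.r0,P1.r0,P1.r1)
SC: 7 outcomes — {<0 1 1>; <1 0 0>; <1 0 1>; <1 0 2>; <1 1 1>; <1 2 1>; <1 2 2>}
TSO: 12 outcomes — {<0 0 0>; <0 0 1>; <0 0 2>; <0 1 1>; <0 2 1>; <0 2 2>; <1 0 0>; <1 0 1>; <1 0 2>; <1 1 1>; <1 2 1>; <1 2 2>}
PSO: 12 outcomes — {<0 0 0>; <0 0 1>; <0 0 2>; <0 1 1>; <0 2 1>; <0 2 2>; <1 0 0>; <1 0 1>; <1 0 2>; <1 1 1>; <1 2 1>; <1 2 2>}
target <0 0 1> ∈ {TSO,PSO}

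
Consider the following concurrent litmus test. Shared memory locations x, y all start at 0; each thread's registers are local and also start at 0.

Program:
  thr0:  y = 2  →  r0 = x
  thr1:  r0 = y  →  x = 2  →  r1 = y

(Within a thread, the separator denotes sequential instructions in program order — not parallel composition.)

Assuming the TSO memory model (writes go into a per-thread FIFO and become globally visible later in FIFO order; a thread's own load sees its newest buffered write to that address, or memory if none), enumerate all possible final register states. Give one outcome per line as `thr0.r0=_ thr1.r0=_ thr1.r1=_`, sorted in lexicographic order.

thr0.r0=0 thr1.r0=0 thr1.r1=0
thr0.r0=0 thr1.r0=0 thr1.r1=2
thr0.r0=0 thr1.r0=2 thr1.r1=2
thr0.r0=2 thr1.r0=0 thr1.r1=0
thr0.r0=2 thr1.r0=0 thr1.r1=2
thr0.r0=2 thr1.r0=2 thr1.r1=2

outcome vector order: (thr0.r0,thr1.r0,thr1.r1)
|TSO outcomes| = 6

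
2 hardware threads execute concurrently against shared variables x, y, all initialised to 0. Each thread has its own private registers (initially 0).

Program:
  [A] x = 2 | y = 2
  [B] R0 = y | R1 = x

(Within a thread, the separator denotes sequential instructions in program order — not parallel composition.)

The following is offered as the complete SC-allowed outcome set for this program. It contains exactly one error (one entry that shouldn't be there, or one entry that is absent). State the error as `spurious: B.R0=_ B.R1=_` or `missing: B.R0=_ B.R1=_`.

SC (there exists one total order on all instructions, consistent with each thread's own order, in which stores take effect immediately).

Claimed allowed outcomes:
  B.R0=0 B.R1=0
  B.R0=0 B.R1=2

missing: B.R0=2 B.R1=2

outcome vector order: (B.R0,B.R1)
[SC] allowed = {0/0, 0/2, 2/2}
SC∖claimed = {2/2}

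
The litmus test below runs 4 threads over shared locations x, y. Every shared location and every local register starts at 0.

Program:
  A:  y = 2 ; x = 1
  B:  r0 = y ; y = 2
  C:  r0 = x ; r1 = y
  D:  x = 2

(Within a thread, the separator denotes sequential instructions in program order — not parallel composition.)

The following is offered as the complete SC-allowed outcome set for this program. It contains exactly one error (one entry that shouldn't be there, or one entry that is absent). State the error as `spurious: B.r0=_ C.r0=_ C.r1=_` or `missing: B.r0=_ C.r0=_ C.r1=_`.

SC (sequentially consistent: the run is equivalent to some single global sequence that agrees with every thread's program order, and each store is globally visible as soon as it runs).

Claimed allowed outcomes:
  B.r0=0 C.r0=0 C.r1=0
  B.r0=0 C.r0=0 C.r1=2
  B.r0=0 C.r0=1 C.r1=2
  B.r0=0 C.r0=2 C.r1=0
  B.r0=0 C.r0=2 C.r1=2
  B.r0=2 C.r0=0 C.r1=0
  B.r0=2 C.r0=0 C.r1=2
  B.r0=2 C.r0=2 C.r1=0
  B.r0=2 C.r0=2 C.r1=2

outcome vector order: (B.r0,C.r0,C.r1)
SC: 10 outcomes — {(0,0,0) (0,0,2) (0,1,2) (0,2,0) (0,2,2) (2,0,0) (2,0,2) (2,1,2) (2,2,0) (2,2,2)}
SC∖claimed = {(2,1,2)}

missing: B.r0=2 C.r0=1 C.r1=2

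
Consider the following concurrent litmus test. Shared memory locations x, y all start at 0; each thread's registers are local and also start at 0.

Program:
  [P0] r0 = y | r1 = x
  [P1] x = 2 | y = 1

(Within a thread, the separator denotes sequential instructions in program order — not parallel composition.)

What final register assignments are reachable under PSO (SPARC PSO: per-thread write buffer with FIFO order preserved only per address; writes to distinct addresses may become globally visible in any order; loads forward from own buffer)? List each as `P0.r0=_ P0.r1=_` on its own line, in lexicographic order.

outcome vector order: (P0.r0,P0.r1)
|PSO outcomes| = 4

P0.r0=0 P0.r1=0
P0.r0=0 P0.r1=2
P0.r0=1 P0.r1=0
P0.r0=1 P0.r1=2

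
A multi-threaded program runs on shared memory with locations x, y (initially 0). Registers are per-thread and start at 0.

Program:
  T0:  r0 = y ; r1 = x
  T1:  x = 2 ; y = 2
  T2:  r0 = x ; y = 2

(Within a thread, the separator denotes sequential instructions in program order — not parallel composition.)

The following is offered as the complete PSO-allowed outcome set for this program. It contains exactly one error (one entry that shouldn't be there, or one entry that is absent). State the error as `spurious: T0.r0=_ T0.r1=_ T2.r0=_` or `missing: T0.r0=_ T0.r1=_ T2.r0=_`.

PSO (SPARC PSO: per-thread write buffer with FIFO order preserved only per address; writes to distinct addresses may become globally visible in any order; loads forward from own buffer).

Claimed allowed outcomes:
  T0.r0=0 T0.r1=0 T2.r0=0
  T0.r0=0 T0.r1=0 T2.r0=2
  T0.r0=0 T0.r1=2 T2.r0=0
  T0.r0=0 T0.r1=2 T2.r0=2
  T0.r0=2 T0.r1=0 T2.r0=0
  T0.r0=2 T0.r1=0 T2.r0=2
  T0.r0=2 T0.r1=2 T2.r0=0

outcome vector order: (T0.r0,T0.r1,T2.r0)
PSO: 8 outcomes — {<0 0 0> <0 0 2> <0 2 0> <0 2 2> <2 0 0> <2 0 2> <2 2 0> <2 2 2>}
PSO∖claimed = {<2 2 2>}

missing: T0.r0=2 T0.r1=2 T2.r0=2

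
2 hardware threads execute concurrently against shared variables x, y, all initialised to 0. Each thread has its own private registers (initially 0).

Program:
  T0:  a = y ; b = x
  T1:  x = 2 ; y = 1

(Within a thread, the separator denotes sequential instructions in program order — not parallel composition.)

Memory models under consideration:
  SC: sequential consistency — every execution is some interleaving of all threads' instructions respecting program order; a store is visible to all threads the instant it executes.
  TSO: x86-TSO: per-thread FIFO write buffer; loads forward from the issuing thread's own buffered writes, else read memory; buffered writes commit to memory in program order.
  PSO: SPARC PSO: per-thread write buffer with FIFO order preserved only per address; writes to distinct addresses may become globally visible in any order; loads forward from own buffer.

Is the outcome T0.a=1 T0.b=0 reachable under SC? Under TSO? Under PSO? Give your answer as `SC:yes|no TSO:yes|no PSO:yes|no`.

SC:no TSO:no PSO:yes

outcome vector order: (T0.a,T0.b)
[SC] allowed = {<0 0>, <0 2>, <1 2>}
[TSO] allowed = {<0 0>, <0 2>, <1 2>}
[PSO] allowed = {<0 0>, <0 2>, <1 0>, <1 2>}
target <1 0> ∈ {PSO}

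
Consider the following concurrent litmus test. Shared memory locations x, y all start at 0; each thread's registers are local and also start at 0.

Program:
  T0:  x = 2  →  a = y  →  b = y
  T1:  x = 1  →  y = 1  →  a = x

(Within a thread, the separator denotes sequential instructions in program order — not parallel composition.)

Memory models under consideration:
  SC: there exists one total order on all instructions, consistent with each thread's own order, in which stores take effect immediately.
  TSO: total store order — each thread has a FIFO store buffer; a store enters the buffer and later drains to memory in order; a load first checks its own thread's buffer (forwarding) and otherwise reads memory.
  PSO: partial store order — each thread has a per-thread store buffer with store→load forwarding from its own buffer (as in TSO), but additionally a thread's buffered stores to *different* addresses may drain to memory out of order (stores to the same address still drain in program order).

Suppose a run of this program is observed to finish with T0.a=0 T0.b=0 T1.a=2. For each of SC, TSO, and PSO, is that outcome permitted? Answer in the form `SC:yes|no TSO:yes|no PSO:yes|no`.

SC:yes TSO:yes PSO:yes

outcome vector order: (T0.a,T0.b,T1.a)
under SC → 001 002 011 012 111 112
under TSO → 001 002 011 012 111 112
under PSO → 001 002 011 012 111 112
target 002 ∈ {SC,TSO,PSO}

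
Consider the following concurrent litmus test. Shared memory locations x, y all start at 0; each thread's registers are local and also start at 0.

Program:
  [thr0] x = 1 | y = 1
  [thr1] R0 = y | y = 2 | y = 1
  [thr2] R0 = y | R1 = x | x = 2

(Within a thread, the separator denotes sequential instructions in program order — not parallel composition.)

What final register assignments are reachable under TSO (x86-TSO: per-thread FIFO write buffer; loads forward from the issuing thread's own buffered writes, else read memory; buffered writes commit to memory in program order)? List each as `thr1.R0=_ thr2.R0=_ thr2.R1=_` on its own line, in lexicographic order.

thr1.R0=0 thr2.R0=0 thr2.R1=0
thr1.R0=0 thr2.R0=0 thr2.R1=1
thr1.R0=0 thr2.R0=1 thr2.R1=0
thr1.R0=0 thr2.R0=1 thr2.R1=1
thr1.R0=0 thr2.R0=2 thr2.R1=0
thr1.R0=0 thr2.R0=2 thr2.R1=1
thr1.R0=1 thr2.R0=0 thr2.R1=0
thr1.R0=1 thr2.R0=0 thr2.R1=1
thr1.R0=1 thr2.R0=1 thr2.R1=1
thr1.R0=1 thr2.R0=2 thr2.R1=1

outcome vector order: (thr1.R0,thr2.R0,thr2.R1)
|TSO outcomes| = 10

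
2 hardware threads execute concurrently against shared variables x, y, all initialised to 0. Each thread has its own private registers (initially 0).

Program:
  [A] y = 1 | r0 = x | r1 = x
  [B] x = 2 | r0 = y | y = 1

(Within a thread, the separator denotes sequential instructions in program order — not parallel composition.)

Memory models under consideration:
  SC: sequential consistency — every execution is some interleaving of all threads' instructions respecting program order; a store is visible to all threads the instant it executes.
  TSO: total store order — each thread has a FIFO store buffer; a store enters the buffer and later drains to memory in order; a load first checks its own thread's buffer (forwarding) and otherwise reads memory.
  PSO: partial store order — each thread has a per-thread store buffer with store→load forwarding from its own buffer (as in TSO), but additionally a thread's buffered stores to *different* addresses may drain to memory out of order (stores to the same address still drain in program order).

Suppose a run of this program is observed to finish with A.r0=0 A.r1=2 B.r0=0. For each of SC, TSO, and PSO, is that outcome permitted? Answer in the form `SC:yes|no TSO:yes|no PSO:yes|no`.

outcome vector order: (A.r0,A.r1,B.r0)
[SC] allowed = {001, 021, 220, 221}
[TSO] allowed = {000, 001, 020, 021, 220, 221}
[PSO] allowed = {000, 001, 020, 021, 220, 221}
target 020 ∈ {TSO,PSO}

SC:no TSO:yes PSO:yes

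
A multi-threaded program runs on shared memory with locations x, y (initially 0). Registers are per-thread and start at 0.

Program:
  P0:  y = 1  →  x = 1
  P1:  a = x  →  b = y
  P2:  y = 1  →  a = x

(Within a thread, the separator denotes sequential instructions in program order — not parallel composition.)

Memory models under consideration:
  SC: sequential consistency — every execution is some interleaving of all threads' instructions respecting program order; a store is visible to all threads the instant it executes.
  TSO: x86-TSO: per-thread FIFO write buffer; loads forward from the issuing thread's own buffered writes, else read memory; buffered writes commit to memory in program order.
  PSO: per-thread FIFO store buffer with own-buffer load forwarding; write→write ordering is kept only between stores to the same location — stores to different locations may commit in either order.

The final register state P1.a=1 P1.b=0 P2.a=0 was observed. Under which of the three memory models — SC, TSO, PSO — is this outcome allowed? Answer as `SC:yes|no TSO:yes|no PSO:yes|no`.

SC:no TSO:no PSO:yes

outcome vector order: (P1.a,P1.b,P2.a)
under SC → (0,0,0) (0,0,1) (0,1,0) (0,1,1) (1,1,0) (1,1,1)
under TSO → (0,0,0) (0,0,1) (0,1,0) (0,1,1) (1,1,0) (1,1,1)
under PSO → (0,0,0) (0,0,1) (0,1,0) (0,1,1) (1,0,0) (1,0,1) (1,1,0) (1,1,1)
target (1,0,0) ∈ {PSO}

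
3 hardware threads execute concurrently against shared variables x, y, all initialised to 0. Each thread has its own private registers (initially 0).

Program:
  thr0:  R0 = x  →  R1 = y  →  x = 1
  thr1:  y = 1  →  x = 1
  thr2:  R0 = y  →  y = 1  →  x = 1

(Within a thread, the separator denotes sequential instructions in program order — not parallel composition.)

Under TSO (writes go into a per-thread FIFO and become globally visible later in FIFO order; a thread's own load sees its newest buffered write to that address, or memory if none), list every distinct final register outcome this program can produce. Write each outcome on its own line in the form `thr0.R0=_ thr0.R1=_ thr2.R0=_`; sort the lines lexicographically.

thr0.R0=0 thr0.R1=0 thr2.R0=0
thr0.R0=0 thr0.R1=0 thr2.R0=1
thr0.R0=0 thr0.R1=1 thr2.R0=0
thr0.R0=0 thr0.R1=1 thr2.R0=1
thr0.R0=1 thr0.R1=1 thr2.R0=0
thr0.R0=1 thr0.R1=1 thr2.R0=1

outcome vector order: (thr0.R0,thr0.R1,thr2.R0)
|TSO outcomes| = 6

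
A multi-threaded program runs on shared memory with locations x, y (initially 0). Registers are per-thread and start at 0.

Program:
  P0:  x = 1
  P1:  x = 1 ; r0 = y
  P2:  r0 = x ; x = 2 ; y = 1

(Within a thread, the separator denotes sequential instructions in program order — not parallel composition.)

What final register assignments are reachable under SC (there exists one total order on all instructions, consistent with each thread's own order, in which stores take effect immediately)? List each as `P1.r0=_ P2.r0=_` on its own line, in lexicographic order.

P1.r0=0 P2.r0=0
P1.r0=0 P2.r0=1
P1.r0=1 P2.r0=0
P1.r0=1 P2.r0=1

outcome vector order: (P1.r0,P2.r0)
|SC outcomes| = 4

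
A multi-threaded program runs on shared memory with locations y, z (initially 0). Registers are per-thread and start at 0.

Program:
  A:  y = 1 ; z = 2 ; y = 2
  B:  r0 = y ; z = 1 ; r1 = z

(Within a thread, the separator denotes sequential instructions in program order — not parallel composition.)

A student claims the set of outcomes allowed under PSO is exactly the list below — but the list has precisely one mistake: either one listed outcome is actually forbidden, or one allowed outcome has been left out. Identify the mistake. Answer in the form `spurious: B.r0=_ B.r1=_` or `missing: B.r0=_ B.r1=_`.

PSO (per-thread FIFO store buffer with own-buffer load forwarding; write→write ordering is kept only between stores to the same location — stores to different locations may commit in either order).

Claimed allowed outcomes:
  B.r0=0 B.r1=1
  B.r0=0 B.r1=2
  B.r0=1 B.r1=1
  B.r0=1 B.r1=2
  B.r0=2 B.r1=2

outcome vector order: (B.r0,B.r1)
PSO: 6 outcomes — {01 02 11 12 21 22}
PSO∖claimed = {21}

missing: B.r0=2 B.r1=1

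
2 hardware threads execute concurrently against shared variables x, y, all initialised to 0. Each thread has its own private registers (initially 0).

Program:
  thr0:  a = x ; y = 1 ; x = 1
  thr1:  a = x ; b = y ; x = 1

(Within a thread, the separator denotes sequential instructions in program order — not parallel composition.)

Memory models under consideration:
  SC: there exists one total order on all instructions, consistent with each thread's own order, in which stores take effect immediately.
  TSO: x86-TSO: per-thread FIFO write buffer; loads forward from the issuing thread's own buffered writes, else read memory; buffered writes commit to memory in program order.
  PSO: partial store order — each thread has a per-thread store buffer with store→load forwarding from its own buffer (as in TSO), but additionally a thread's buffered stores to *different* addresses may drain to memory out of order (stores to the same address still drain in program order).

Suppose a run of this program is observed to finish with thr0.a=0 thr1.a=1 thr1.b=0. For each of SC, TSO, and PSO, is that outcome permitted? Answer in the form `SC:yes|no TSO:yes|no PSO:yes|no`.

SC:no TSO:no PSO:yes

outcome vector order: (thr0.a,thr1.a,thr1.b)
SC (4): 0/0/0, 0/0/1, 0/1/1, 1/0/0
TSO (4): 0/0/0, 0/0/1, 0/1/1, 1/0/0
PSO (5): 0/0/0, 0/0/1, 0/1/0, 0/1/1, 1/0/0
target 0/1/0 ∈ {PSO}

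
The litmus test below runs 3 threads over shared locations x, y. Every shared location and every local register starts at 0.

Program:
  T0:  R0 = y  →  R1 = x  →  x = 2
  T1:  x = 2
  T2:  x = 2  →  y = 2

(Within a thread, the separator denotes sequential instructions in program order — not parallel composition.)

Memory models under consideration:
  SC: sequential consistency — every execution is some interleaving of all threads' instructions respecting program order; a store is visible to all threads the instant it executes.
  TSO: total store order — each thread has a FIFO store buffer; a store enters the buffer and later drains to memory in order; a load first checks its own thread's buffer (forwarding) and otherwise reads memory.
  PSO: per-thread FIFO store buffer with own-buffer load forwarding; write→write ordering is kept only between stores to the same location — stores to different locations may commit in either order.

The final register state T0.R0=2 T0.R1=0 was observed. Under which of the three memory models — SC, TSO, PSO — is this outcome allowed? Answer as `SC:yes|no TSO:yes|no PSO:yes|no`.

outcome vector order: (T0.R0,T0.R1)
SC: 3 outcomes — {0/0; 0/2; 2/2}
TSO: 3 outcomes — {0/0; 0/2; 2/2}
PSO: 4 outcomes — {0/0; 0/2; 2/0; 2/2}
target 2/0 ∈ {PSO}

SC:no TSO:no PSO:yes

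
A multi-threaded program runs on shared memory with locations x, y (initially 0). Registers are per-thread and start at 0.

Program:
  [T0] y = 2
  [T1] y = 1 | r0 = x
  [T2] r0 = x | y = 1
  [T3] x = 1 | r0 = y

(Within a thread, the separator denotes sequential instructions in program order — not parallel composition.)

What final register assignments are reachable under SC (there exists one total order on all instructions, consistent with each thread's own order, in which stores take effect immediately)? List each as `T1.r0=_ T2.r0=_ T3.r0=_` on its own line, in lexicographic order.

T1.r0=0 T2.r0=0 T3.r0=1
T1.r0=0 T2.r0=0 T3.r0=2
T1.r0=0 T2.r0=1 T3.r0=1
T1.r0=0 T2.r0=1 T3.r0=2
T1.r0=1 T2.r0=0 T3.r0=0
T1.r0=1 T2.r0=0 T3.r0=1
T1.r0=1 T2.r0=0 T3.r0=2
T1.r0=1 T2.r0=1 T3.r0=0
T1.r0=1 T2.r0=1 T3.r0=1
T1.r0=1 T2.r0=1 T3.r0=2

outcome vector order: (T1.r0,T2.r0,T3.r0)
|SC outcomes| = 10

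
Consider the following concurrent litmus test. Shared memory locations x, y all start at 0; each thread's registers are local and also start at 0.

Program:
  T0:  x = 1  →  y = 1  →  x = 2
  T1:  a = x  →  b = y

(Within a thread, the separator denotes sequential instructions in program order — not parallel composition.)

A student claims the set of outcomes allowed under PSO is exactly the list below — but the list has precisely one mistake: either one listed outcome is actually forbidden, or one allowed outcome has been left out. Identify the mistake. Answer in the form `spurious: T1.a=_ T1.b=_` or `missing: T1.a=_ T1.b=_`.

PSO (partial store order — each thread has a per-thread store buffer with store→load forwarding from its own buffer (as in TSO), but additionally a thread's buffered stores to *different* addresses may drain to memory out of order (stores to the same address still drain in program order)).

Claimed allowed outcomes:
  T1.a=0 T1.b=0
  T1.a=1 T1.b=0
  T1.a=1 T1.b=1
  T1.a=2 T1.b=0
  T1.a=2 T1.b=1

missing: T1.a=0 T1.b=1

outcome vector order: (T1.a,T1.b)
[PSO] allowed = {(0,0) (0,1) (1,0) (1,1) (2,0) (2,1)}
PSO∖claimed = {(0,1)}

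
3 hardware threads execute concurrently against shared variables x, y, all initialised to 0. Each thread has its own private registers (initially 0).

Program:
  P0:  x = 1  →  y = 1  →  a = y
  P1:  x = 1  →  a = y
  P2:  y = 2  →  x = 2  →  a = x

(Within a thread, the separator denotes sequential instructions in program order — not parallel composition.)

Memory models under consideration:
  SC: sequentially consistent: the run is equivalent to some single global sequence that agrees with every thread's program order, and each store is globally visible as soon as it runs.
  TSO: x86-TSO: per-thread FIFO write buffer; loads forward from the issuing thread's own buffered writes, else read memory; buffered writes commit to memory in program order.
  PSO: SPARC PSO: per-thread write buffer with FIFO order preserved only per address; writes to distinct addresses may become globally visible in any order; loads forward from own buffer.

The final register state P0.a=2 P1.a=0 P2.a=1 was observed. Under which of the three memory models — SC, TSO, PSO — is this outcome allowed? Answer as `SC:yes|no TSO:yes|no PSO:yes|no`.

outcome vector order: (P0.a,P1.a,P2.a)
under SC → 1/0/1 1/0/2 1/1/1 1/1/2 1/2/1 1/2/2 2/0/2 2/1/2 2/2/1 2/2/2
under TSO → 1/0/1 1/0/2 1/1/1 1/1/2 1/2/1 1/2/2 2/0/1 2/0/2 2/1/1 2/1/2 2/2/1 2/2/2
under PSO → 1/0/1 1/0/2 1/1/1 1/1/2 1/2/1 1/2/2 2/0/1 2/0/2 2/1/1 2/1/2 2/2/1 2/2/2
target 2/0/1 ∈ {TSO,PSO}

SC:no TSO:yes PSO:yes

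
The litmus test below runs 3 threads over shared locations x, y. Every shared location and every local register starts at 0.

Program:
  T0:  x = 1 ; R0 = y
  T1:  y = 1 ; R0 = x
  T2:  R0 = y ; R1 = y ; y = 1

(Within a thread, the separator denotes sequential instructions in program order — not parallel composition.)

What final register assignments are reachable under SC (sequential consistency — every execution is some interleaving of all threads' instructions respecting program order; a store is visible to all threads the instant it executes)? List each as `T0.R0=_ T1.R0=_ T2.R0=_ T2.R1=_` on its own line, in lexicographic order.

T0.R0=0 T1.R0=1 T2.R0=0 T2.R1=0
T0.R0=0 T1.R0=1 T2.R0=0 T2.R1=1
T0.R0=0 T1.R0=1 T2.R0=1 T2.R1=1
T0.R0=1 T1.R0=0 T2.R0=0 T2.R1=0
T0.R0=1 T1.R0=0 T2.R0=0 T2.R1=1
T0.R0=1 T1.R0=0 T2.R0=1 T2.R1=1
T0.R0=1 T1.R0=1 T2.R0=0 T2.R1=0
T0.R0=1 T1.R0=1 T2.R0=0 T2.R1=1
T0.R0=1 T1.R0=1 T2.R0=1 T2.R1=1

outcome vector order: (T0.R0,T1.R0,T2.R0,T2.R1)
|SC outcomes| = 9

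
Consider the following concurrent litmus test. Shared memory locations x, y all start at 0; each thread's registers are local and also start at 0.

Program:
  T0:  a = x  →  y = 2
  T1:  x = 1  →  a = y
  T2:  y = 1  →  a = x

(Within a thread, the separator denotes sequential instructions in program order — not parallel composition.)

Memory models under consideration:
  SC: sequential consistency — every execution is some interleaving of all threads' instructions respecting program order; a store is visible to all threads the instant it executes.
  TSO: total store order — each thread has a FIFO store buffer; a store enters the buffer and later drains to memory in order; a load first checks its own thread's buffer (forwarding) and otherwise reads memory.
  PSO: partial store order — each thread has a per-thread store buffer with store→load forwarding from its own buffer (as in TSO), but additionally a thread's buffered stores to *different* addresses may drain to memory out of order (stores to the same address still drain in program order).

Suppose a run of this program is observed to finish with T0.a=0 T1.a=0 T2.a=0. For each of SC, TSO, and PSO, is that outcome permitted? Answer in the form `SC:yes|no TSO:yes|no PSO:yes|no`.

SC:no TSO:yes PSO:yes

outcome vector order: (T0.a,T1.a,T2.a)
under SC → <0 0 1>; <0 1 0>; <0 1 1>; <0 2 0>; <0 2 1>; <1 0 1>; <1 1 0>; <1 1 1>; <1 2 0>; <1 2 1>
under TSO → <0 0 0>; <0 0 1>; <0 1 0>; <0 1 1>; <0 2 0>; <0 2 1>; <1 0 0>; <1 0 1>; <1 1 0>; <1 1 1>; <1 2 0>; <1 2 1>
under PSO → <0 0 0>; <0 0 1>; <0 1 0>; <0 1 1>; <0 2 0>; <0 2 1>; <1 0 0>; <1 0 1>; <1 1 0>; <1 1 1>; <1 2 0>; <1 2 1>
target <0 0 0> ∈ {TSO,PSO}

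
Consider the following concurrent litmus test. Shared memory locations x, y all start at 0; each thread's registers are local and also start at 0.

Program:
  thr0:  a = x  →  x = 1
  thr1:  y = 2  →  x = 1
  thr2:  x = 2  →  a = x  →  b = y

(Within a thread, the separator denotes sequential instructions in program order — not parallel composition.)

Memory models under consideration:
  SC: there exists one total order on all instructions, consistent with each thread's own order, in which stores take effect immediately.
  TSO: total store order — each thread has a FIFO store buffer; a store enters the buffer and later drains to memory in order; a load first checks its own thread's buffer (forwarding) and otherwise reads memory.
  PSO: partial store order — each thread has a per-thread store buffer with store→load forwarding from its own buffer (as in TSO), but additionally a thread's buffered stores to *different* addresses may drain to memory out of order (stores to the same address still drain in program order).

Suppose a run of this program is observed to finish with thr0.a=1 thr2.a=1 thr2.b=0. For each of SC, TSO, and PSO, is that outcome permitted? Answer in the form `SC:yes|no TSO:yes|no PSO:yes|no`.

SC:no TSO:no PSO:yes

outcome vector order: (thr0.a,thr2.a,thr2.b)
SC: 11 outcomes — {<0 1 0>; <0 1 2>; <0 2 0>; <0 2 2>; <1 1 2>; <1 2 0>; <1 2 2>; <2 1 0>; <2 1 2>; <2 2 0>; <2 2 2>}
TSO: 11 outcomes — {<0 1 0>; <0 1 2>; <0 2 0>; <0 2 2>; <1 1 2>; <1 2 0>; <1 2 2>; <2 1 0>; <2 1 2>; <2 2 0>; <2 2 2>}
PSO: 12 outcomes — {<0 1 0>; <0 1 2>; <0 2 0>; <0 2 2>; <1 1 0>; <1 1 2>; <1 2 0>; <1 2 2>; <2 1 0>; <2 1 2>; <2 2 0>; <2 2 2>}
target <1 1 0> ∈ {PSO}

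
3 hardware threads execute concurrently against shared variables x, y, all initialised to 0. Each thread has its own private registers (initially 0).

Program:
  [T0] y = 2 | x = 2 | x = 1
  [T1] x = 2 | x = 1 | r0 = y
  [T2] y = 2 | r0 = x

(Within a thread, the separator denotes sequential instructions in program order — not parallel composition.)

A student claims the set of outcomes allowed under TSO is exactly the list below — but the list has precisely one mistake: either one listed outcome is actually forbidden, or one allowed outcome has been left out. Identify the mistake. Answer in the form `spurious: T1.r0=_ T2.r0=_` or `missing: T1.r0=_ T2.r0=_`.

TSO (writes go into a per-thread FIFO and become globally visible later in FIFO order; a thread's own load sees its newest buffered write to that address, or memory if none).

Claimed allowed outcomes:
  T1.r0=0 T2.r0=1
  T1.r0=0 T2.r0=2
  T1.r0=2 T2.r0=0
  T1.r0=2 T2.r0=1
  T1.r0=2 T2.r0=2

outcome vector order: (T1.r0,T2.r0)
TSO (6): 0/0 0/1 0/2 2/0 2/1 2/2
TSO∖claimed = {0/0}

missing: T1.r0=0 T2.r0=0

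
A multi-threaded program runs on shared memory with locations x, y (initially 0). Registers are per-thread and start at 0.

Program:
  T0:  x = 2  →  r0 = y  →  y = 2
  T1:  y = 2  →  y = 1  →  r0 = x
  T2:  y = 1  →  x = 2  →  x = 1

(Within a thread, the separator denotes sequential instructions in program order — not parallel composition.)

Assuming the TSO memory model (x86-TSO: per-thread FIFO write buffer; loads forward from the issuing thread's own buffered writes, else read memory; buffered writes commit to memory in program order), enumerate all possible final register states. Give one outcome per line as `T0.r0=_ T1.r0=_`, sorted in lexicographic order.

T0.r0=0 T1.r0=0
T0.r0=0 T1.r0=1
T0.r0=0 T1.r0=2
T0.r0=1 T1.r0=0
T0.r0=1 T1.r0=1
T0.r0=1 T1.r0=2
T0.r0=2 T1.r0=0
T0.r0=2 T1.r0=1
T0.r0=2 T1.r0=2

outcome vector order: (T0.r0,T1.r0)
|TSO outcomes| = 9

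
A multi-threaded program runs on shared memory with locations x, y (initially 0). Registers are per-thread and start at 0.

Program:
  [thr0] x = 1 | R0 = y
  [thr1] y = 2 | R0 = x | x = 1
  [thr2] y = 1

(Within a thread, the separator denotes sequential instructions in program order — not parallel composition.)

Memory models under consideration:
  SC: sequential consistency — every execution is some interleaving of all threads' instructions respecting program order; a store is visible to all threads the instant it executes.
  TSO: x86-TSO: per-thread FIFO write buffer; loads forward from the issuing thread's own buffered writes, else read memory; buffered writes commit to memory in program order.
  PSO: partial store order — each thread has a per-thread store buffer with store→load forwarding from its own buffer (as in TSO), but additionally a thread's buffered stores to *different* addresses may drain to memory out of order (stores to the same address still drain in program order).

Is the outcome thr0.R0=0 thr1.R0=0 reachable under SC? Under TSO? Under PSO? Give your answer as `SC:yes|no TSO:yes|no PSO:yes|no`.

outcome vector order: (thr0.R0,thr1.R0)
SC: 5 outcomes — {01, 10, 11, 20, 21}
TSO: 6 outcomes — {00, 01, 10, 11, 20, 21}
PSO: 6 outcomes — {00, 01, 10, 11, 20, 21}
target 00 ∈ {TSO,PSO}

SC:no TSO:yes PSO:yes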